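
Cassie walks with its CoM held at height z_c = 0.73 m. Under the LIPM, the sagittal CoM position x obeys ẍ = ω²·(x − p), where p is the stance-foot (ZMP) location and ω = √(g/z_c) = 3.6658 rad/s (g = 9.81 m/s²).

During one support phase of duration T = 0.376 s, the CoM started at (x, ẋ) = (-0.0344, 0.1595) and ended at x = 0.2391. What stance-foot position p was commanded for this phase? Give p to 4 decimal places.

p = -0.2079

ωT = 3.6658·0.376 = 1.378341; cosh(ωT) = 2.110154, sinh(ωT) = 1.858158
x(T) = p + (x₀−p)·cosh(ωT) + (ẋ₀/ω)·sinh(ωT) ⇒ p·(1 − cosh) = x(T) − x₀·cosh − (ẋ₀/ω)·sinh
numerator   = 0.2391 − (-0.0344)·2.110154 − (0.1595/3.6658)·1.858158 = 0.230840
denominator = 1 − 2.110154 = -1.110154
p = 0.230840 / -1.110154 = -0.2079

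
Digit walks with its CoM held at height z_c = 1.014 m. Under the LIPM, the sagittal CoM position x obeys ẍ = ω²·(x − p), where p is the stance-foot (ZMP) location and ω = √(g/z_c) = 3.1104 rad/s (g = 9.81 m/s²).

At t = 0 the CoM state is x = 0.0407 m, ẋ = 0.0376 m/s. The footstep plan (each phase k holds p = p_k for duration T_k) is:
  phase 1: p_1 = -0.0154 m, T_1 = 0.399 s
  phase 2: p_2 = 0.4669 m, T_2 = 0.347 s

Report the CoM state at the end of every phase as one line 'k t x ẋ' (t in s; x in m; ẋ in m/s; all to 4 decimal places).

phase 1: p=-0.0154, T=0.399, ωT=1.241050, cosh=1.874162, sinh=1.585081; start (x,ẋ)=(0.040700, 0.037600) → end (x,ẋ)=(0.108902, 0.347055)
phase 2: p=0.4669, T=0.347, ωT=1.079309, cosh=1.641238, sinh=1.301407; start (x,ẋ)=(0.108902, 0.347055) → end (x,ẋ)=(0.024549, -0.879541)

1 0.3990 0.1089 0.3471
2 0.7460 0.0245 -0.8795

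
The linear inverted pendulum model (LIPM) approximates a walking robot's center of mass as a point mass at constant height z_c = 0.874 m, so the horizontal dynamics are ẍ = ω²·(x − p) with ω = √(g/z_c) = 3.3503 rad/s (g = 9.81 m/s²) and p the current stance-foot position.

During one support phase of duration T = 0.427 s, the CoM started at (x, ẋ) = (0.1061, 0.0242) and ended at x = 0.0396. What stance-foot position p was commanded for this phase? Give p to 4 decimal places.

ωT = 3.3503·0.427 = 1.430578; cosh(ωT) = 2.210143, sinh(ωT) = 1.970972
x(T) = p + (x₀−p)·cosh(ωT) + (ẋ₀/ω)·sinh(ωT) ⇒ p·(1 − cosh) = x(T) − x₀·cosh − (ẋ₀/ω)·sinh
numerator   = 0.0396 − (0.1061)·2.210143 − (0.0242/3.3503)·1.970972 = -0.209133
denominator = 1 − 2.210143 = -1.210143
p = -0.209133 / -1.210143 = 0.1728

p = 0.1728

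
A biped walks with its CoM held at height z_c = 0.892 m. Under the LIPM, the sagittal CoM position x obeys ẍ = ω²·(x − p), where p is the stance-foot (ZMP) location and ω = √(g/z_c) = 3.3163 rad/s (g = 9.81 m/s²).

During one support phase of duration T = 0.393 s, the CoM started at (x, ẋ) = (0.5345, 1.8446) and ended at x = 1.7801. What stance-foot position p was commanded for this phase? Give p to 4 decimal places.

p = 0.2301

ωT = 3.3163·0.393 = 1.303306; cosh(ωT) = 1.976540, sinh(ωT) = 1.704907
x(T) = p + (x₀−p)·cosh(ωT) + (ẋ₀/ω)·sinh(ωT) ⇒ p·(1 − cosh) = x(T) − x₀·cosh − (ẋ₀/ω)·sinh
numerator   = 1.7801 − (0.5345)·1.976540 − (1.8446/3.3163)·1.704907 = -0.224668
denominator = 1 − 1.976540 = -0.976540
p = -0.224668 / -0.976540 = 0.2301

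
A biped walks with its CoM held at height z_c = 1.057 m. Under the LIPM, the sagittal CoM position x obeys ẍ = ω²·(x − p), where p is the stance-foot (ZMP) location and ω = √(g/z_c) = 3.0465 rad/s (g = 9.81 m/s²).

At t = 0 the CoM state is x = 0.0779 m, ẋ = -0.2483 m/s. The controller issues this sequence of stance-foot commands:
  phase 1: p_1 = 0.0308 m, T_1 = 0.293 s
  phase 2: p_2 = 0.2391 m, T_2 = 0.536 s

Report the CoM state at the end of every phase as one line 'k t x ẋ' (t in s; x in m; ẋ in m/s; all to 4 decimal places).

phase 1: p=0.0308, T=0.293, ωT=0.892624, cosh=1.425554, sinh=1.015975; start (x,ẋ)=(0.077900, -0.248300) → end (x,ẋ)=(0.015138, -0.208183)
phase 2: p=0.2391, T=0.536, ωT=1.632924, cosh=2.657089, sinh=2.461731; start (x,ẋ)=(0.015138, -0.208183) → end (x,ẋ)=(-0.524209, -2.232798)

1 0.2930 0.0151 -0.2082
2 0.8290 -0.5242 -2.2328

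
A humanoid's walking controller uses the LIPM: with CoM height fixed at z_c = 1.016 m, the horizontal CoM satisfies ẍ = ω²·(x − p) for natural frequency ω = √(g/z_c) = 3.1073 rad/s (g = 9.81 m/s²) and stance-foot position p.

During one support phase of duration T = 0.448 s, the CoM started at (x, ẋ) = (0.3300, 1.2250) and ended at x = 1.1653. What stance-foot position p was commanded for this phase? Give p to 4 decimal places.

ωT = 3.1073·0.448 = 1.392070; cosh(ωT) = 2.135866, sinh(ωT) = 1.887305
x(T) = p + (x₀−p)·cosh(ωT) + (ẋ₀/ω)·sinh(ωT) ⇒ p·(1 − cosh) = x(T) − x₀·cosh − (ẋ₀/ω)·sinh
numerator   = 1.1653 − (0.3300)·2.135866 − (1.2250/3.1073)·1.887305 = -0.283574
denominator = 1 − 2.135866 = -1.135866
p = -0.283574 / -1.135866 = 0.2497

p = 0.2497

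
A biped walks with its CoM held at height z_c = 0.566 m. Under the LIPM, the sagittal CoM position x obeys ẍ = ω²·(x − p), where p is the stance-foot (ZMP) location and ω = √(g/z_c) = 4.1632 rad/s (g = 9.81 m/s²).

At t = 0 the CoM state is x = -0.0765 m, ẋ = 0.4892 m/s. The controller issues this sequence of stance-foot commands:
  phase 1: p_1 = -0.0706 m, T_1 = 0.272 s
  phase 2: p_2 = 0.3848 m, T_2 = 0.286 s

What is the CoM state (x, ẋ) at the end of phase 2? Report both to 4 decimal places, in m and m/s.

phase 1: p=-0.0706, T=0.272, ωT=1.132390, cosh=1.712664, sinh=1.390402; start (x,ẋ)=(-0.076500, 0.489200) → end (x,ẋ)=(0.082675, 0.803683)
phase 2: p=0.3848, T=0.286, ωT=1.190675, cosh=1.796659, sinh=1.492643; start (x,ẋ)=(0.082675, 0.803683) → end (x,ẋ)=(0.130132, -0.433510)

x = 0.1301, ẋ = -0.4335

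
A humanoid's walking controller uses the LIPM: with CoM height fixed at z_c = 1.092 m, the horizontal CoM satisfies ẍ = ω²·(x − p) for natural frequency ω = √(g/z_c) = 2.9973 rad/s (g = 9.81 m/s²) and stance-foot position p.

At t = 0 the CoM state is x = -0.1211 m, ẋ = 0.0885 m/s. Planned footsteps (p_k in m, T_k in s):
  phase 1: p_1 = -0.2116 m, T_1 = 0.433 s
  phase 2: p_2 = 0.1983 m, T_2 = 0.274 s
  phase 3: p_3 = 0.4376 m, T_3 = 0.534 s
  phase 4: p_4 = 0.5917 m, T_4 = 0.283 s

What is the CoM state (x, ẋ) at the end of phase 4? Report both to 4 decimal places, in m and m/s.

phase 1: p=-0.2116, T=0.433, ωT=1.297831, cosh=1.967235, sinh=1.694111; start (x,ẋ)=(-0.121100, 0.088500) → end (x,ẋ)=(0.016456, 0.633638)
phase 2: p=0.1983, T=0.274, ωT=0.821260, cosh=1.356620, sinh=0.916743; start (x,ẋ)=(0.016456, 0.633638) → end (x,ẋ)=(0.145409, 0.359943)
phase 3: p=0.4376, T=0.534, ωT=1.600558, cosh=2.578791, sinh=2.377007; start (x,ẋ)=(0.145409, 0.359943) → end (x,ẋ)=(-0.030447, -1.153528)
phase 4: p=0.5917, T=0.283, ωT=0.848236, cosh=1.381846, sinh=0.953677; start (x,ẋ)=(-0.030447, -1.153528) → end (x,ẋ)=(-0.635040, -3.372378)

x = -0.6350, ẋ = -3.3724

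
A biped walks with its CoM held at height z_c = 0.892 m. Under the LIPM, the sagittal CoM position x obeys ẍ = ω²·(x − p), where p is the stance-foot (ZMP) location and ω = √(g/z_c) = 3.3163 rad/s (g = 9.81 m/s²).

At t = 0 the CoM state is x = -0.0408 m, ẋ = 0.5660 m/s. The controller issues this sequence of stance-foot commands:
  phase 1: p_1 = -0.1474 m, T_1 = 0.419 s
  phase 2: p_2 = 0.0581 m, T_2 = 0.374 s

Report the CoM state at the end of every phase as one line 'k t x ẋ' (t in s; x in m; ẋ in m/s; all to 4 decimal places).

1 0.4190 0.4010 1.8715
2 0.7930 1.5940 5.3059

phase 1: p=-0.1474, T=0.419, ωT=1.389530, cosh=2.131077, sinh=1.881885; start (x,ẋ)=(-0.040800, 0.566000) → end (x,ẋ)=(0.400958, 1.871469)
phase 2: p=0.0581, T=0.374, ωT=1.240296, cosh=1.872968, sinh=1.583669; start (x,ẋ)=(0.400958, 1.871469) → end (x,ẋ)=(1.593966, 5.305866)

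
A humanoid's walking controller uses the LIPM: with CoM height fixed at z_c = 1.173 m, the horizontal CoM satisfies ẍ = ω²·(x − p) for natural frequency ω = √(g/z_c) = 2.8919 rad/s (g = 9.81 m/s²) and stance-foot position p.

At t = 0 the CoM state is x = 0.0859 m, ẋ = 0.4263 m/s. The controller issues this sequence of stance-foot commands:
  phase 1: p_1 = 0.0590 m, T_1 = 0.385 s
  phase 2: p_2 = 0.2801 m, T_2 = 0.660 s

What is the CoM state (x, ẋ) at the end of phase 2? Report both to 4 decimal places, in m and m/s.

x = 1.3048, ẋ = 3.0751

phase 1: p=0.0590, T=0.385, ωT=1.113382, cosh=1.686541, sinh=1.358095; start (x,ẋ)=(0.085900, 0.426300) → end (x,ẋ)=(0.304567, 0.824622)
phase 2: p=0.2801, T=0.660, ωT=1.908654, cosh=3.446143, sinh=3.297863; start (x,ẋ)=(0.304567, 0.824622) → end (x,ẋ)=(1.304799, 3.075109)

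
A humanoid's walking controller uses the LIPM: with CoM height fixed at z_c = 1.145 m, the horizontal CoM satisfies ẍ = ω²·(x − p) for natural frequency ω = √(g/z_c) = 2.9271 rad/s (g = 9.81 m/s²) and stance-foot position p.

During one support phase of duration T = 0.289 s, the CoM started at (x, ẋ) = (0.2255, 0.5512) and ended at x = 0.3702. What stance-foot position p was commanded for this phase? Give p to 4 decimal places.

ωT = 2.9271·0.289 = 0.845932; cosh(ωT) = 1.379653, sinh(ωT) = 0.950496
x(T) = p + (x₀−p)·cosh(ωT) + (ẋ₀/ω)·sinh(ωT) ⇒ p·(1 − cosh) = x(T) − x₀·cosh − (ẋ₀/ω)·sinh
numerator   = 0.3702 − (0.2255)·1.379653 − (0.5512/2.9271)·0.950496 = -0.119899
denominator = 1 − 1.379653 = -0.379653
p = -0.119899 / -0.379653 = 0.3158

p = 0.3158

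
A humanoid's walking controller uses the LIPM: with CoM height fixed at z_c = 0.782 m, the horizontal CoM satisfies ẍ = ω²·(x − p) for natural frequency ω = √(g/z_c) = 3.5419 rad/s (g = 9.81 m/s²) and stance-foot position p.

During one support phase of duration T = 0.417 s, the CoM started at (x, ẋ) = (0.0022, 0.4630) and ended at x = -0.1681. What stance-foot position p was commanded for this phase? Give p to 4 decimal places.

p = 0.3409

ωT = 3.5419·0.417 = 1.476972; cosh(ωT) = 2.303997, sinh(ωT) = 2.075669
x(T) = p + (x₀−p)·cosh(ωT) + (ẋ₀/ω)·sinh(ωT) ⇒ p·(1 − cosh) = x(T) − x₀·cosh − (ẋ₀/ω)·sinh
numerator   = -0.1681 − (0.0022)·2.303997 − (0.4630/3.5419)·2.075669 = -0.444502
denominator = 1 − 2.303997 = -1.303997
p = -0.444502 / -1.303997 = 0.3409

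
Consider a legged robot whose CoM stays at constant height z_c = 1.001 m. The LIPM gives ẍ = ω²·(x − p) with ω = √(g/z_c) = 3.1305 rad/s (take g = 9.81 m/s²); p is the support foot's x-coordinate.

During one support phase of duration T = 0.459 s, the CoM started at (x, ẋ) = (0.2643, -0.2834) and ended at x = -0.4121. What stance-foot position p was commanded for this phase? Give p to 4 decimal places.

p = 0.6706

ωT = 3.1305·0.459 = 1.436899; cosh(ωT) = 2.222647, sinh(ωT) = 1.984983
x(T) = p + (x₀−p)·cosh(ωT) + (ẋ₀/ω)·sinh(ωT) ⇒ p·(1 − cosh) = x(T) − x₀·cosh − (ẋ₀/ω)·sinh
numerator   = -0.4121 − (0.2643)·2.222647 − (-0.2834/3.1305)·1.984983 = -0.819848
denominator = 1 − 2.222647 = -1.222647
p = -0.819848 / -1.222647 = 0.6706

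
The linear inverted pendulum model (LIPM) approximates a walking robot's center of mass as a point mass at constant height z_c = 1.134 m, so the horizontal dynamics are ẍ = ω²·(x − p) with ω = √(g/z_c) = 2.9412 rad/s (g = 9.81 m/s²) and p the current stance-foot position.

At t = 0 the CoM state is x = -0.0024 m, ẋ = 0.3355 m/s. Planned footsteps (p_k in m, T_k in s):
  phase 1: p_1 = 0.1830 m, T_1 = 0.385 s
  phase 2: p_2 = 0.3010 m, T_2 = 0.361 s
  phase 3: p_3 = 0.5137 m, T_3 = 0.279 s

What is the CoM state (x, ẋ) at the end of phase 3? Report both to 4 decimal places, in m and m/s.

phase 1: p=0.1830, T=0.385, ωT=1.132362, cosh=1.712624, sinh=1.390353; start (x,ẋ)=(-0.002400, 0.335500) → end (x,ẋ)=(0.024076, -0.183572)
phase 2: p=0.3010, T=0.361, ωT=1.061773, cosh=1.618668, sinh=1.272826; start (x,ẋ)=(0.024076, -0.183572) → end (x,ẋ)=(-0.226690, -1.333845)
phase 3: p=0.5137, T=0.279, ωT=0.820595, cosh=1.356010, sinh=0.915840; start (x,ẋ)=(-0.226690, -1.333845) → end (x,ẋ)=(-0.905614, -3.803075)

x = -0.9056, ẋ = -3.8031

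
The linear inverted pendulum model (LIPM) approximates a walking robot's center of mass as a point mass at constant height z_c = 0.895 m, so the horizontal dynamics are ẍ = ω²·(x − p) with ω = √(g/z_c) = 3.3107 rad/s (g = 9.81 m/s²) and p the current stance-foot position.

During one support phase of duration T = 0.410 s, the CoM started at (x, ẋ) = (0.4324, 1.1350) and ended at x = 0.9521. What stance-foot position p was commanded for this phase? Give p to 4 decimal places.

ωT = 3.3107·0.410 = 1.357387; cosh(ωT) = 2.071679, sinh(ωT) = 1.814347
x(T) = p + (x₀−p)·cosh(ωT) + (ẋ₀/ω)·sinh(ωT) ⇒ p·(1 − cosh) = x(T) − x₀·cosh − (ẋ₀/ω)·sinh
numerator   = 0.9521 − (0.4324)·2.071679 − (1.1350/3.3107)·1.814347 = -0.565703
denominator = 1 − 2.071679 = -1.071679
p = -0.565703 / -1.071679 = 0.5279

p = 0.5279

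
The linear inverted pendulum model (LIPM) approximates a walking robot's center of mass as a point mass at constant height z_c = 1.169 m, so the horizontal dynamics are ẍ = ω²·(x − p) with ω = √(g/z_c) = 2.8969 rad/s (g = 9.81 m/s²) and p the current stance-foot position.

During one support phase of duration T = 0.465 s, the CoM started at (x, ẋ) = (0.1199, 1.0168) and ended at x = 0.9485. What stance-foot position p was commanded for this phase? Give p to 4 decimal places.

ωT = 2.8969·0.465 = 1.347059; cosh(ωT) = 2.053050, sinh(ωT) = 1.793046
x(T) = p + (x₀−p)·cosh(ωT) + (ẋ₀/ω)·sinh(ωT) ⇒ p·(1 − cosh) = x(T) − x₀·cosh − (ẋ₀/ω)·sinh
numerator   = 0.9485 − (0.1199)·2.053050 − (1.0168/2.8969)·1.793046 = 0.072988
denominator = 1 − 2.053050 = -1.053050
p = 0.072988 / -1.053050 = -0.0693

p = -0.0693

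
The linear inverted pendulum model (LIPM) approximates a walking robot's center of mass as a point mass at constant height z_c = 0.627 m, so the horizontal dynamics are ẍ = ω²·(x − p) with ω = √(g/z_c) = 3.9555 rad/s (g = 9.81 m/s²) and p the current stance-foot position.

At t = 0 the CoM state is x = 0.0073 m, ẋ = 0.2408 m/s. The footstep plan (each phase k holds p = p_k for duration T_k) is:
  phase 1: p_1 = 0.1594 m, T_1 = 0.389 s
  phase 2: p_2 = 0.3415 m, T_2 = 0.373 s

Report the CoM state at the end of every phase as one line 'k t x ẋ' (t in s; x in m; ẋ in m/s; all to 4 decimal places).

1 0.3890 -0.0759 -0.7500
2 0.7620 -1.0118 -5.1470

phase 1: p=0.1594, T=0.389, ωT=1.538690, cosh=2.436572, sinh=2.221910; start (x,ẋ)=(0.007300, 0.240800) → end (x,ẋ)=(-0.075939, -0.750044)
phase 2: p=0.3415, T=0.373, ωT=1.475401, cosh=2.300739, sinh=2.072052; start (x,ẋ)=(-0.075939, -0.750044) → end (x,ẋ)=(-1.011822, -5.146986)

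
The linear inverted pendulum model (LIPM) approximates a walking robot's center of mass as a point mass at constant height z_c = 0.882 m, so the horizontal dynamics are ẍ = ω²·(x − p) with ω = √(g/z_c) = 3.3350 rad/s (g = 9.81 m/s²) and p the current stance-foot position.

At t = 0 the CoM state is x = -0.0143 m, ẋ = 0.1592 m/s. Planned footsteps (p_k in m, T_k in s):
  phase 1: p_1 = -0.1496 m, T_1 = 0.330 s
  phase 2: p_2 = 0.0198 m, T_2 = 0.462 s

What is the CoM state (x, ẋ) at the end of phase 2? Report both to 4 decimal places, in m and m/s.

x = 0.8935, ẋ = 3.0141

phase 1: p=-0.1496, T=0.330, ωT=1.100550, cosh=1.669253, sinh=1.336565; start (x,ẋ)=(-0.014300, 0.159200) → end (x,ẋ)=(0.140052, 0.868838)
phase 2: p=0.0198, T=0.462, ωT=1.540770, cosh=2.441200, sinh=2.226984; start (x,ẋ)=(0.140052, 0.868838) → end (x,ẋ)=(0.893536, 3.014120)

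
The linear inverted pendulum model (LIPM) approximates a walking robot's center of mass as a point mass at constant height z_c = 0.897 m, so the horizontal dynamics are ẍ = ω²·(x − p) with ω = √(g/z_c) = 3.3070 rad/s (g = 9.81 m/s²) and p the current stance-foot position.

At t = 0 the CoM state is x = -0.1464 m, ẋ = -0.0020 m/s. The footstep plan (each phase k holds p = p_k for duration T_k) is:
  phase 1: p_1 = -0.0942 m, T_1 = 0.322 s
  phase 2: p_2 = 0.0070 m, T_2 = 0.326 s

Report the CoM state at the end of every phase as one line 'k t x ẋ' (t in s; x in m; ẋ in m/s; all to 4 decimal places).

1 0.3220 -0.1797 -0.2238
2 0.6480 -0.3870 -1.1691

phase 1: p=-0.0942, T=0.322, ωT=1.064854, cosh=1.622597, sinh=1.277819; start (x,ẋ)=(-0.146400, -0.002000) → end (x,ẋ)=(-0.179672, -0.223829)
phase 2: p=0.0070, T=0.326, ωT=1.078082, cosh=1.639642, sinh=1.299395; start (x,ẋ)=(-0.179672, -0.223829) → end (x,ẋ)=(-0.387023, -1.169149)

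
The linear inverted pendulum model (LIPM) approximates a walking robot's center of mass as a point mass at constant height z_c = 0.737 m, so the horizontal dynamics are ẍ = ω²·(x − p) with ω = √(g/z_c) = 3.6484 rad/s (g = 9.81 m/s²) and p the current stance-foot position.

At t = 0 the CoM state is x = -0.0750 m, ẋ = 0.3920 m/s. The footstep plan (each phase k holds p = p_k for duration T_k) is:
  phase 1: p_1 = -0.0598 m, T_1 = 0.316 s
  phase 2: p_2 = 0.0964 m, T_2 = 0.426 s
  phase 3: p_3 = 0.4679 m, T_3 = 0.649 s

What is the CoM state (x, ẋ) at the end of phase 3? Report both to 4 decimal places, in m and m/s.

phase 1: p=-0.0598, T=0.316, ωT=1.152894, cosh=1.741534, sinh=1.425813; start (x,ẋ)=(-0.075000, 0.392000) → end (x,ẋ)=(0.066924, 0.603612)
phase 2: p=0.0964, T=0.426, ωT=1.554218, cosh=2.471371, sinh=2.260016; start (x,ẋ)=(0.066924, 0.603612) → end (x,ẋ)=(0.397464, 1.248708)
phase 3: p=0.4679, T=0.649, ωT=2.367812, cosh=5.383847, sinh=5.290161; start (x,ẋ)=(0.397464, 1.248708) → end (x,ẋ)=(1.899306, 5.363403)

x = 1.8993, ẋ = 5.3634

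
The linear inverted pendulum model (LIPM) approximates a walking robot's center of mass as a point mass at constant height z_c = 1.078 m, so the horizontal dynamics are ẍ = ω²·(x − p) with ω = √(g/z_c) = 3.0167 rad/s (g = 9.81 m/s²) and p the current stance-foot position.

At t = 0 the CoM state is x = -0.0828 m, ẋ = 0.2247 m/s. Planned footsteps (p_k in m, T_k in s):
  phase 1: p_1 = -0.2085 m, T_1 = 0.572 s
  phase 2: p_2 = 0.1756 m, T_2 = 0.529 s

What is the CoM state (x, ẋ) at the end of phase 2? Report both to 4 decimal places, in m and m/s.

phase 1: p=-0.2085, T=0.572, ωT=1.725552, cosh=2.896848, sinh=2.718774; start (x,ẋ)=(-0.082800, 0.224700) → end (x,ẋ)=(0.358143, 1.681879)
phase 2: p=0.1756, T=0.529, ωT=1.595834, cosh=2.567591, sinh=2.364852; start (x,ẋ)=(0.358143, 1.681879) → end (x,ẋ)=(1.962753, 5.620645)

x = 1.9628, ẋ = 5.6206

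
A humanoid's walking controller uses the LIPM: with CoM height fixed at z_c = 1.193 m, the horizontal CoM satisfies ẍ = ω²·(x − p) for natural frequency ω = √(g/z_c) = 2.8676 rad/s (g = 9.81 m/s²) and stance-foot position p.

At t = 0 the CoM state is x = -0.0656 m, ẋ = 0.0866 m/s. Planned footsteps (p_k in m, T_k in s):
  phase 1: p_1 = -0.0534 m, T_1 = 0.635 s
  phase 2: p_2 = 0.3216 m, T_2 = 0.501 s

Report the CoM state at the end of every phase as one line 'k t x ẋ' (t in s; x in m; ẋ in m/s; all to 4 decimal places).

1 0.6350 -0.0012 0.1693
2 1.1360 -0.2787 -1.4610

phase 1: p=-0.0534, T=0.635, ωT=1.820926, cosh=3.169726, sinh=3.007850; start (x,ẋ)=(-0.065600, 0.086600) → end (x,ẋ)=(-0.001235, 0.169269)
phase 2: p=0.3216, T=0.501, ωT=1.436668, cosh=2.222186, sinh=1.984468; start (x,ẋ)=(-0.001235, 0.169269) → end (x,ẋ)=(-0.278660, -1.460997)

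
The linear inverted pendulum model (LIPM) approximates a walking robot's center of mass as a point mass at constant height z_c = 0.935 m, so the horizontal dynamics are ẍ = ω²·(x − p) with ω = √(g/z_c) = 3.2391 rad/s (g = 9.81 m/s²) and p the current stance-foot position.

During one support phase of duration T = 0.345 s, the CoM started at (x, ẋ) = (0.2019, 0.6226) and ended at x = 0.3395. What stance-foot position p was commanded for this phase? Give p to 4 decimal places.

ωT = 3.2391·0.345 = 1.117490; cosh(ωT) = 1.692135, sinh(ωT) = 1.365035
x(T) = p + (x₀−p)·cosh(ωT) + (ẋ₀/ω)·sinh(ωT) ⇒ p·(1 − cosh) = x(T) − x₀·cosh − (ẋ₀/ω)·sinh
numerator   = 0.3395 − (0.2019)·1.692135 − (0.6226/3.2391)·1.365035 = -0.264521
denominator = 1 − 1.692135 = -0.692135
p = -0.264521 / -0.692135 = 0.3822

p = 0.3822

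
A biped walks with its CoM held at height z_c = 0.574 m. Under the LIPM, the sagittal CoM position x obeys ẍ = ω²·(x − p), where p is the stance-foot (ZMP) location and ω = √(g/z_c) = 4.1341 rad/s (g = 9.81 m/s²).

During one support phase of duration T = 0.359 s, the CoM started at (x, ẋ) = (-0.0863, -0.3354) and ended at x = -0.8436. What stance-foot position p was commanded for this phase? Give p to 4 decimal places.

ωT = 4.1341·0.359 = 1.484142; cosh(ωT) = 2.318938, sinh(ωT) = 2.092241
x(T) = p + (x₀−p)·cosh(ωT) + (ẋ₀/ω)·sinh(ωT) ⇒ p·(1 − cosh) = x(T) − x₀·cosh − (ẋ₀/ω)·sinh
numerator   = -0.8436 − (-0.0863)·2.318938 − (-0.3354/4.1341)·2.092241 = -0.473732
denominator = 1 − 2.318938 = -1.318938
p = -0.473732 / -1.318938 = 0.3592

p = 0.3592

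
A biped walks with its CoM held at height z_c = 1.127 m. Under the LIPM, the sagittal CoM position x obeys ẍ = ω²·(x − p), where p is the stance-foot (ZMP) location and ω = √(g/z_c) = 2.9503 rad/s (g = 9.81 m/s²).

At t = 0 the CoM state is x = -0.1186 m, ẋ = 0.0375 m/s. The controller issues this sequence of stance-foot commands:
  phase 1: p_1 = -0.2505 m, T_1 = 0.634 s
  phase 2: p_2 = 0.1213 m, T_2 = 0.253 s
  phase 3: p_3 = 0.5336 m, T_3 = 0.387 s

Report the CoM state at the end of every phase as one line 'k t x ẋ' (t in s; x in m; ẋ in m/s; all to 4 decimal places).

1 0.6340 0.2280 1.3577
2 0.8870 0.6355 2.0113
3 1.2740 1.6683 3.8939

phase 1: p=-0.2505, T=0.634, ωT=1.870490, cosh=3.322763, sinh=3.168715; start (x,ẋ)=(-0.118600, 0.037500) → end (x,ẋ)=(0.228049, 1.357692)
phase 2: p=0.1213, T=0.253, ωT=0.746426, cosh=1.291753, sinh=0.817695; start (x,ẋ)=(0.228049, 1.357692) → end (x,ẋ)=(0.635486, 2.011327)
phase 3: p=0.5336, T=0.387, ωT=1.141766, cosh=1.725775, sinh=1.406520; start (x,ẋ)=(0.635486, 2.011327) → end (x,ẋ)=(1.668308, 3.893889)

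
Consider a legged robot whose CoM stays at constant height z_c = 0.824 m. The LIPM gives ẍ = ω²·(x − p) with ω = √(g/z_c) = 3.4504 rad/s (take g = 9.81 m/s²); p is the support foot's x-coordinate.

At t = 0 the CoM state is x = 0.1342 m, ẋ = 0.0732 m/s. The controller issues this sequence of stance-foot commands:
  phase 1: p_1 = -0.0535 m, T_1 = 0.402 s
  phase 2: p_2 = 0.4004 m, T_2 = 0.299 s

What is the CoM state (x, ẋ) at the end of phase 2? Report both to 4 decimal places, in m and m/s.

x = 0.8634, ẋ = 2.1045

phase 1: p=-0.0535, T=0.402, ωT=1.387061, cosh=2.126438, sinh=1.876629; start (x,ẋ)=(0.134200, 0.073200) → end (x,ẋ)=(0.385445, 1.371036)
phase 2: p=0.4004, T=0.299, ωT=1.031670, cosh=1.581079, sinh=1.224668; start (x,ẋ)=(0.385445, 1.371036) → end (x,ẋ)=(0.863383, 2.104521)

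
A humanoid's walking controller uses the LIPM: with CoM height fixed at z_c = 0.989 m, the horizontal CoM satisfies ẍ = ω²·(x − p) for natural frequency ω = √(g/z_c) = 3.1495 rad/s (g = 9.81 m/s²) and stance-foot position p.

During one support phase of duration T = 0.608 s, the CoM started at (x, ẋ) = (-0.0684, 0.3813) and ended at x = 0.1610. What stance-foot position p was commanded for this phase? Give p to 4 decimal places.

p = 0.0015

ωT = 3.1495·0.608 = 1.914896; cosh(ωT) = 3.466795, sinh(ωT) = 3.319438
x(T) = p + (x₀−p)·cosh(ωT) + (ẋ₀/ω)·sinh(ωT) ⇒ p·(1 − cosh) = x(T) − x₀·cosh − (ẋ₀/ω)·sinh
numerator   = 0.1610 − (-0.0684)·3.466795 − (0.3813/3.1495)·3.319438 = -0.003745
denominator = 1 − 3.466795 = -2.466795
p = -0.003745 / -2.466795 = 0.0015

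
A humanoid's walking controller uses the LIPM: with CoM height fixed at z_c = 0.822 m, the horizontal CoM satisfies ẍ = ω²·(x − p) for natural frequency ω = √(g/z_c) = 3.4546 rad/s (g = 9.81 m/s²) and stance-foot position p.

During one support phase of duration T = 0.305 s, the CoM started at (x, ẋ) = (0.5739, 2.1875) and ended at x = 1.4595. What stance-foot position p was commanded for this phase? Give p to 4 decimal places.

p = 0.4294

ωT = 3.4546·0.305 = 1.053653; cosh(ωT) = 1.608385, sinh(ωT) = 1.259724
x(T) = p + (x₀−p)·cosh(ωT) + (ẋ₀/ω)·sinh(ωT) ⇒ p·(1 − cosh) = x(T) − x₀·cosh − (ẋ₀/ω)·sinh
numerator   = 1.4595 − (0.5739)·1.608385 − (2.1875/3.4546)·1.259724 = -0.261227
denominator = 1 − 1.608385 = -0.608385
p = -0.261227 / -0.608385 = 0.4294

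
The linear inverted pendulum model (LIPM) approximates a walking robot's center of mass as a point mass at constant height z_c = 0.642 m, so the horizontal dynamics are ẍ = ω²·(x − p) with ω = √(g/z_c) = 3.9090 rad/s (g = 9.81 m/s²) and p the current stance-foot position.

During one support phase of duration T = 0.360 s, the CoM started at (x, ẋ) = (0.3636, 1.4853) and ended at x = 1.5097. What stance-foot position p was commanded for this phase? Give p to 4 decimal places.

ωT = 3.9090·0.360 = 1.407240; cosh(ωT) = 2.164742, sinh(ωT) = 1.919924
x(T) = p + (x₀−p)·cosh(ωT) + (ẋ₀/ω)·sinh(ωT) ⇒ p·(1 − cosh) = x(T) − x₀·cosh − (ẋ₀/ω)·sinh
numerator   = 1.5097 − (0.3636)·2.164742 − (1.4853/3.9090)·1.919924 = -0.006912
denominator = 1 − 2.164742 = -1.164742
p = -0.006912 / -1.164742 = 0.0059

p = 0.0059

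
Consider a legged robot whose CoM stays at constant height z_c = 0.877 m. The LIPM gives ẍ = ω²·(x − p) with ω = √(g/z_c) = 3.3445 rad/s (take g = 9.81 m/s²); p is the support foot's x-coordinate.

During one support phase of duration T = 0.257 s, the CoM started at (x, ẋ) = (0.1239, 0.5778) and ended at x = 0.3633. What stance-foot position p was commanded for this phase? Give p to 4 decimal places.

p = -0.0593

ωT = 3.3445·0.257 = 0.859537; cosh(ωT) = 1.392712, sinh(ωT) = 0.969354
x(T) = p + (x₀−p)·cosh(ωT) + (ẋ₀/ω)·sinh(ωT) ⇒ p·(1 − cosh) = x(T) − x₀·cosh − (ẋ₀/ω)·sinh
numerator   = 0.3633 − (0.1239)·1.392712 − (0.5778/3.3445)·0.969354 = 0.023276
denominator = 1 − 1.392712 = -0.392712
p = 0.023276 / -0.392712 = -0.0593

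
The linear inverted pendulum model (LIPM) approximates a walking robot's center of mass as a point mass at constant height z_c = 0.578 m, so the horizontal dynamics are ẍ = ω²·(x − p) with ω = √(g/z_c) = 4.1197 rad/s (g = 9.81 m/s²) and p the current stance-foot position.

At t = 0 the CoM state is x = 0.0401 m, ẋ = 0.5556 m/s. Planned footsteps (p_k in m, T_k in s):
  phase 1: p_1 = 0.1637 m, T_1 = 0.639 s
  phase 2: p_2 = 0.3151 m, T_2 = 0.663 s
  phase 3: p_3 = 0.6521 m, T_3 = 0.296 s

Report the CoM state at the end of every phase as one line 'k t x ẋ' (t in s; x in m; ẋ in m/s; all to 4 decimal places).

1 0.6390 0.2327 0.3610
2 1.3020 0.3500 0.1894
3 1.5980 0.1671 -1.5743

phase 1: p=0.1637, T=0.639, ωT=2.632488, cosh=6.990117, sinh=6.918218; start (x,ẋ)=(0.040100, 0.555600) → end (x,ẋ)=(0.232741, 0.360988)
phase 2: p=0.3151, T=0.663, ωT=2.731361, cosh=7.709451, sinh=7.644320; start (x,ẋ)=(0.232741, 0.360988) → end (x,ẋ)=(0.349992, 0.189353)
phase 3: p=0.6521, T=0.296, ωT=1.219431, cosh=1.840330, sinh=1.544932; start (x,ẋ)=(0.349992, 0.189353) → end (x,ẋ)=(0.167131, -1.574342)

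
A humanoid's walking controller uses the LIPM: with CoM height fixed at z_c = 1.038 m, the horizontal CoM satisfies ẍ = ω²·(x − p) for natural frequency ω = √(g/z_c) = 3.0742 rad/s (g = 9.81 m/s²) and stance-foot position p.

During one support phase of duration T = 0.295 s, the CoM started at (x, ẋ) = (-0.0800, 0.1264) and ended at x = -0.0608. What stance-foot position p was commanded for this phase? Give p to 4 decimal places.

ωT = 3.0742·0.295 = 0.906889; cosh(ωT) = 1.440192, sinh(ωT) = 1.036414
x(T) = p + (x₀−p)·cosh(ωT) + (ẋ₀/ω)·sinh(ωT) ⇒ p·(1 − cosh) = x(T) − x₀·cosh − (ẋ₀/ω)·sinh
numerator   = -0.0608 − (-0.0800)·1.440192 − (0.1264/3.0742)·1.036414 = 0.011802
denominator = 1 − 1.440192 = -0.440192
p = 0.011802 / -0.440192 = -0.0268

p = -0.0268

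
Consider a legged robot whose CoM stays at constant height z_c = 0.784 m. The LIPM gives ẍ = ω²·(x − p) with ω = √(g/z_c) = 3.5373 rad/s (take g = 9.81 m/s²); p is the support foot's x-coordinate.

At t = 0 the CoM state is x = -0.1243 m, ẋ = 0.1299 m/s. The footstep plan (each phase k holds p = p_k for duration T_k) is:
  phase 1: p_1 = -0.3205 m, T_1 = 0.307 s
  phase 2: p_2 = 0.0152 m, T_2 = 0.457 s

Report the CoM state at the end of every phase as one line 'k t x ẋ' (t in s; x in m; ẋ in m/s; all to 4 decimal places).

1 0.3070 0.0514 1.1251
2 0.7640 0.8792 3.2543

phase 1: p=-0.3205, T=0.307, ωT=1.085951, cosh=1.649918, sinh=1.312338; start (x,ẋ)=(-0.124300, 0.129900) → end (x,ẋ)=(0.051407, 1.125111)
phase 2: p=0.0152, T=0.457, ωT=1.616546, cosh=2.617125, sinh=2.418542; start (x,ẋ)=(0.051407, 1.125111) → end (x,ẋ)=(0.879225, 3.254309)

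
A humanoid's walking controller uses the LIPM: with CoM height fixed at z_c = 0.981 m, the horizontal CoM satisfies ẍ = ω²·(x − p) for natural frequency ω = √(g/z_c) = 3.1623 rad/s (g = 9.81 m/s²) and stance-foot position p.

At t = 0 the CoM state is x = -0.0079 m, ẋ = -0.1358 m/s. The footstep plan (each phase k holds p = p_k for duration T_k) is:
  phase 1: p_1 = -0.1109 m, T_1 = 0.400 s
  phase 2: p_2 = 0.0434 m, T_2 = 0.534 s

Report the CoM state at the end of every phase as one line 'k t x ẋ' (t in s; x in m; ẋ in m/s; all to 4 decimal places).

1 0.4000 0.0161 0.2713
2 0.9340 0.1912 0.5334

phase 1: p=-0.1109, T=0.400, ωT=1.264920, cosh=1.912536, sinh=1.630274; start (x,ẋ)=(-0.007900, -0.135800) → end (x,ẋ)=(0.016082, 0.271285)
phase 2: p=0.0434, T=0.534, ωT=1.688668, cosh=2.798517, sinh=2.613751; start (x,ẋ)=(0.016082, 0.271285) → end (x,ẋ)=(0.191176, 0.533398)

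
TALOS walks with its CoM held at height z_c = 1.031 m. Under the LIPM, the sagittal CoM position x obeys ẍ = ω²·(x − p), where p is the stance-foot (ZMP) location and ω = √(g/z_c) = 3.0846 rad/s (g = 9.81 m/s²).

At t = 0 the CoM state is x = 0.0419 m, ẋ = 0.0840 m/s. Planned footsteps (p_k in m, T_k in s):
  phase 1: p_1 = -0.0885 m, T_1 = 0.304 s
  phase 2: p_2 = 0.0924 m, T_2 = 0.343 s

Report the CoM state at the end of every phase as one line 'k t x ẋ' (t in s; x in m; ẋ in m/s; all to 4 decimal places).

1 0.3040 0.1330 0.5587
2 0.6470 0.3874 1.0603

phase 1: p=-0.0885, T=0.304, ωT=0.937718, cosh=1.472834, sinh=1.081314; start (x,ẋ)=(0.041900, 0.084000) → end (x,ẋ)=(0.133004, 0.558657)
phase 2: p=0.0924, T=0.343, ωT=1.058018, cosh=1.613899, sinh=1.266756; start (x,ẋ)=(0.133004, 0.558657) → end (x,ẋ)=(0.387355, 1.060273)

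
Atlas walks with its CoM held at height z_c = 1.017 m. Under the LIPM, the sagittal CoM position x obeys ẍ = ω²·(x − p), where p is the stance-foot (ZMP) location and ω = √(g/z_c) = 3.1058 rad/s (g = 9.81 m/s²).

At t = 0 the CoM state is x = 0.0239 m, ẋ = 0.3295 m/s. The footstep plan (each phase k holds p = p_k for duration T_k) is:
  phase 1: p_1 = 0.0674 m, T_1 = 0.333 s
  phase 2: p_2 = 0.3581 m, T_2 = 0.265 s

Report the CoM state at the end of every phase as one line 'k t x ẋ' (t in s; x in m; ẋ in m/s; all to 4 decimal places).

phase 1: p=0.0674, T=0.333, ωT=1.034231, cosh=1.584221, sinh=1.228722; start (x,ẋ)=(0.023900, 0.329500) → end (x,ẋ)=(0.128844, 0.355998)
phase 2: p=0.3581, T=0.265, ωT=0.823037, cosh=1.358251, sinh=0.919155; start (x,ẋ)=(0.128844, 0.355998) → end (x,ẋ)=(0.152069, -0.170926)

1 0.3330 0.1288 0.3560
2 0.5980 0.1521 -0.1709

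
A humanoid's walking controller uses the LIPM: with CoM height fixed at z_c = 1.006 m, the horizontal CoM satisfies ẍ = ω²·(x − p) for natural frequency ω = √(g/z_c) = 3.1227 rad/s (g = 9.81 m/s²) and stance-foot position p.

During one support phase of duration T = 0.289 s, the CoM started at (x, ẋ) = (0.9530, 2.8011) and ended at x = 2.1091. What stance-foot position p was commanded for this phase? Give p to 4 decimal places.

ωT = 3.1227·0.289 = 0.902460; cosh(ωT) = 1.435616, sinh(ωT) = 1.030046
x(T) = p + (x₀−p)·cosh(ωT) + (ẋ₀/ω)·sinh(ωT) ⇒ p·(1 − cosh) = x(T) − x₀·cosh − (ẋ₀/ω)·sinh
numerator   = 2.1091 − (0.9530)·1.435616 − (2.8011/3.1227)·1.030046 = -0.183006
denominator = 1 − 1.435616 = -0.435616
p = -0.183006 / -0.435616 = 0.4201

p = 0.4201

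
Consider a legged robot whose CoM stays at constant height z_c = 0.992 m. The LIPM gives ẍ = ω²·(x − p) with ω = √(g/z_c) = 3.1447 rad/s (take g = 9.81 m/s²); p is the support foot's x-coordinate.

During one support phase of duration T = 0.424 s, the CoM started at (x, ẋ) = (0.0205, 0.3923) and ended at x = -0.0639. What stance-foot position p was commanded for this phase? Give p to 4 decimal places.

p = 0.3166

ωT = 3.1447·0.424 = 1.333353; cosh(ωT) = 2.028667, sinh(ωT) = 1.765075
x(T) = p + (x₀−p)·cosh(ωT) + (ẋ₀/ω)·sinh(ωT) ⇒ p·(1 − cosh) = x(T) − x₀·cosh − (ẋ₀/ω)·sinh
numerator   = -0.0639 − (0.0205)·2.028667 − (0.3923/3.1447)·1.765075 = -0.325680
denominator = 1 − 2.028667 = -1.028667
p = -0.325680 / -1.028667 = 0.3166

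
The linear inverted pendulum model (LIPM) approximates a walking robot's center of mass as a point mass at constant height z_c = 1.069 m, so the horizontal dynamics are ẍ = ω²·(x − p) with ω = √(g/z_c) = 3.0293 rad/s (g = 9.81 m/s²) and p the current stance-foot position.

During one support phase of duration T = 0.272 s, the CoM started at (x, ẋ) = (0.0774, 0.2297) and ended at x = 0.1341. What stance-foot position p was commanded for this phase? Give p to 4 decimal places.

ωT = 3.0293·0.272 = 0.823970; cosh(ωT) = 1.359109, sinh(ωT) = 0.920422
x(T) = p + (x₀−p)·cosh(ωT) + (ẋ₀/ω)·sinh(ωT) ⇒ p·(1 − cosh) = x(T) − x₀·cosh − (ẋ₀/ω)·sinh
numerator   = 0.1341 − (0.0774)·1.359109 − (0.2297/3.0293)·0.920422 = -0.040887
denominator = 1 − 1.359109 = -0.359109
p = -0.040887 / -0.359109 = 0.1139

p = 0.1139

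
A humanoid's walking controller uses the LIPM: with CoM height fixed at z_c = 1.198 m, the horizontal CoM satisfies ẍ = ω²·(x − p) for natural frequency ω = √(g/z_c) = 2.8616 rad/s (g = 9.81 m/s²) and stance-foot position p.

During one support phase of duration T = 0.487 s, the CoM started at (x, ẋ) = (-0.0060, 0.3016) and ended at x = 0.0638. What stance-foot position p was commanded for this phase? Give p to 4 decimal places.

ωT = 2.8616·0.487 = 1.393599; cosh(ωT) = 2.138753, sinh(ωT) = 1.890573
x(T) = p + (x₀−p)·cosh(ωT) + (ẋ₀/ω)·sinh(ωT) ⇒ p·(1 − cosh) = x(T) − x₀·cosh − (ẋ₀/ω)·sinh
numerator   = 0.0638 − (-0.0060)·2.138753 − (0.3016/2.8616)·1.890573 = -0.122626
denominator = 1 − 2.138753 = -1.138753
p = -0.122626 / -1.138753 = 0.1077

p = 0.1077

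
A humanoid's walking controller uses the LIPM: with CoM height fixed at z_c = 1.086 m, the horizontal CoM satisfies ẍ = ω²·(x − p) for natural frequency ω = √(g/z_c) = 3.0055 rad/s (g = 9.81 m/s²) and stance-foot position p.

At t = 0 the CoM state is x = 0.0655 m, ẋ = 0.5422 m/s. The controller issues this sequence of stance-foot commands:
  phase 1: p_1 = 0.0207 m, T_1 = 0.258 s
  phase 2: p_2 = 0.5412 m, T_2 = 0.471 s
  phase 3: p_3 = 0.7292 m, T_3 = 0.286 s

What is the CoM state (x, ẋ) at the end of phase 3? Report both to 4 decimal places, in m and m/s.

x = 0.2843, ẋ = -0.9179

phase 1: p=0.0207, T=0.258, ωT=0.775419, cosh=1.316006, sinh=0.855496; start (x,ẋ)=(0.065500, 0.542200) → end (x,ẋ)=(0.233991, 0.828728)
phase 2: p=0.5412, T=0.471, ωT=1.415590, cosh=2.180850, sinh=1.938068; start (x,ẋ)=(0.233991, 0.828728) → end (x,ẋ)=(0.405620, 0.017879)
phase 3: p=0.7292, T=0.286, ωT=0.859573, cosh=1.392747, sinh=0.969405; start (x,ẋ)=(0.405620, 0.017879) → end (x,ẋ)=(0.284302, -0.917864)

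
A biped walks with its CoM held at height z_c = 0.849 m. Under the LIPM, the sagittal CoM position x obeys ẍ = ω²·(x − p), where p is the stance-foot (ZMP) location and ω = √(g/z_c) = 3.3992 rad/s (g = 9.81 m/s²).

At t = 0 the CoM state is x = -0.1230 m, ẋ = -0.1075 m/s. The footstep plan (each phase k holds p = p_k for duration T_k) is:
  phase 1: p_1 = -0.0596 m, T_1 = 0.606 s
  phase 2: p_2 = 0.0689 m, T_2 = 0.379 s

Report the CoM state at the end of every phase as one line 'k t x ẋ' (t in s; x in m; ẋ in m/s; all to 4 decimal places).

phase 1: p=-0.0596, T=0.606, ωT=2.059915, cosh=3.986385, sinh=3.858920; start (x,ẋ)=(-0.123000, -0.107500) → end (x,ẋ)=(-0.434375, -1.260169)
phase 2: p=0.0689, T=0.379, ωT=1.288297, cosh=1.951172, sinh=1.675432; start (x,ẋ)=(-0.434375, -1.260169) → end (x,ẋ)=(-1.534202, -5.325026)

1 0.6060 -0.4344 -1.2602
2 0.9850 -1.5342 -5.3250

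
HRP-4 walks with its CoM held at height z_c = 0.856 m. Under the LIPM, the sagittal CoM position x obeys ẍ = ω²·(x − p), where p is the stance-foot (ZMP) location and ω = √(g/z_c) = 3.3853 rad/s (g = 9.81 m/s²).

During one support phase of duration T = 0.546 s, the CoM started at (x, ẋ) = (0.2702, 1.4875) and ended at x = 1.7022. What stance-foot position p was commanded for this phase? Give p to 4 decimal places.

ωT = 3.3853·0.546 = 1.848374; cosh(ωT) = 3.253489, sinh(ωT) = 3.095996
x(T) = p + (x₀−p)·cosh(ωT) + (ẋ₀/ω)·sinh(ωT) ⇒ p·(1 − cosh) = x(T) − x₀·cosh − (ẋ₀/ω)·sinh
numerator   = 1.7022 − (0.2702)·3.253489 − (1.4875/3.3853)·3.095996 = -0.537273
denominator = 1 − 3.253489 = -2.253489
p = -0.537273 / -2.253489 = 0.2384

p = 0.2384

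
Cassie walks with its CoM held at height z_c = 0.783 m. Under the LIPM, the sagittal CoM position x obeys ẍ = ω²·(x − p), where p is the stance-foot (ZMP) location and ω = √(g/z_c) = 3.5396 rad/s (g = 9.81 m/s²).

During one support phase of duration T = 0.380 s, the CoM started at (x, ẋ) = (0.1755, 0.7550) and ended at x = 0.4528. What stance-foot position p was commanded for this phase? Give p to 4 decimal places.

ωT = 3.5396·0.380 = 1.345048; cosh(ωT) = 2.049449, sinh(ωT) = 1.788922
x(T) = p + (x₀−p)·cosh(ωT) + (ẋ₀/ω)·sinh(ωT) ⇒ p·(1 − cosh) = x(T) − x₀·cosh − (ẋ₀/ω)·sinh
numerator   = 0.4528 − (0.1755)·2.049449 − (0.7550/3.5396)·1.788922 = -0.288457
denominator = 1 − 2.049449 = -1.049449
p = -0.288457 / -1.049449 = 0.2749

p = 0.2749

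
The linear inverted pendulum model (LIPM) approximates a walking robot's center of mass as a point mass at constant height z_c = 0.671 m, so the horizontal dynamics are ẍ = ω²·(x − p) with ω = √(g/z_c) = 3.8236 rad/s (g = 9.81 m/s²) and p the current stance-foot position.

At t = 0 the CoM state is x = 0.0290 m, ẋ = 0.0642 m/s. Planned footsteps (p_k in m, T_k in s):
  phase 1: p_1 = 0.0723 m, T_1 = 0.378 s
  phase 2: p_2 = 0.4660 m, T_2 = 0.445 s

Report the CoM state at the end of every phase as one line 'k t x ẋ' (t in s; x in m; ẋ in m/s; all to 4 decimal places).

1 0.3780 0.0090 -0.1880
2 0.8230 -0.9587 -5.1630

phase 1: p=0.0723, T=0.378, ωT=1.445321, cosh=2.239442, sinh=2.003771; start (x,ẋ)=(0.029000, 0.064200) → end (x,ẋ)=(0.008976, -0.187976)
phase 2: p=0.4660, T=0.445, ωT=1.701502, cosh=2.832292, sinh=2.649883; start (x,ẋ)=(0.008976, -0.187976) → end (x,ẋ)=(-0.958698, -5.163008)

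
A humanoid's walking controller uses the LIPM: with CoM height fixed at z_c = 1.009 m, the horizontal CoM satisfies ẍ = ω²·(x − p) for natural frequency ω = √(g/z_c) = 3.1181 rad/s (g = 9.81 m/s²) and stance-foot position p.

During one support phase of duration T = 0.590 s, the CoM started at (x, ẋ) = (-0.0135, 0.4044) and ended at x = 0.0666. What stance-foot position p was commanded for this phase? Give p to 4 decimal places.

ωT = 3.1181·0.590 = 1.839679; cosh(ωT) = 3.226693, sinh(ωT) = 3.067824
x(T) = p + (x₀−p)·cosh(ωT) + (ẋ₀/ω)·sinh(ωT) ⇒ p·(1 − cosh) = x(T) − x₀·cosh − (ẋ₀/ω)·sinh
numerator   = 0.0666 − (-0.0135)·3.226693 − (0.4044/3.1181)·3.067824 = -0.287719
denominator = 1 − 3.226693 = -2.226693
p = -0.287719 / -2.226693 = 0.1292

p = 0.1292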